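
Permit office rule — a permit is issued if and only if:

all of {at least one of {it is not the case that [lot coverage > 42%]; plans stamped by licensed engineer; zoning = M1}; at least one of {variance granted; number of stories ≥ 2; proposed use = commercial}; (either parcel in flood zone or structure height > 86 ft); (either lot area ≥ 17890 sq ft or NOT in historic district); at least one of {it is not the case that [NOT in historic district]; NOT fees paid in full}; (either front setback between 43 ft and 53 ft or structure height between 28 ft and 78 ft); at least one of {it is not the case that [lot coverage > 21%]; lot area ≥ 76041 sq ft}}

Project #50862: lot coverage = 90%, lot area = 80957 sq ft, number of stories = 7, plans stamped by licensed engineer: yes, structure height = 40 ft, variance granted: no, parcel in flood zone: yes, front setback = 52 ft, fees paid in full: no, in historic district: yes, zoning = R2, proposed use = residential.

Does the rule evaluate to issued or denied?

Atomic conditions:
  lot coverage > 42%: 90 > 42 is true
  plans stamped by licensed engineer: yes → true
  zoning = M1: R2 == M1 is false
  variance granted: no → false
  number of stories ≥ 2: 7 ≥ 2 is true
  proposed use = commercial: residential == commercial is false
  parcel in flood zone: yes → true
  structure height > 86 ft: 40 > 86 is false
  lot area ≥ 17890 sq ft: 80957 ≥ 17890 is true
  NOT in historic district: yes → false
  NOT fees paid in full: no → true
  front setback between 43 ft and 53 ft: 52 in [43, 53] is true
  structure height between 28 ft and 78 ft: 40 in [28, 78] is true
  lot coverage > 21%: 90 > 21 is true
  lot area ≥ 76041 sq ft: 80957 ≥ 76041 is true
Combine:
[1.1] NOT true = false
[1] false OR true OR false = true
[2] false OR true OR false = true
[3] true OR false = true
[4] true OR false = true
[5.1] NOT false = true
[5] true OR true = true
[6] true OR true = true
[7.1] NOT true = false
[7] false OR true = true
[root] true AND true AND true AND true AND true AND true AND true = true
Overall: true → issued

Issued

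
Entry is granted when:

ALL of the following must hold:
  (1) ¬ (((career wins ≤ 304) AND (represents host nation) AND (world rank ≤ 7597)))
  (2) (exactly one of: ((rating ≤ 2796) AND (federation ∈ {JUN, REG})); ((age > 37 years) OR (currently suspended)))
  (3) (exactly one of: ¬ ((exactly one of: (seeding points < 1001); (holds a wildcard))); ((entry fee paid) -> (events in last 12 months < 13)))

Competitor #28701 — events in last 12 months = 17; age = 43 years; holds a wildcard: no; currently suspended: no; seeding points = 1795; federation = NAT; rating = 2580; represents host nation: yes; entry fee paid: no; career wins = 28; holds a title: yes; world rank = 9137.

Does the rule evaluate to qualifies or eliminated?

Eliminated

Atomic conditions:
  career wins ≤ 304: 28 ≤ 304 is true
  represents host nation: yes → true
  world rank ≤ 7597: 9137 ≤ 7597 is false
  rating ≤ 2796: 2580 ≤ 2796 is true
  federation ∈ {JUN, REG}: NAT is not in the set → false
  age > 37 years: 43 > 37 is true
  currently suspended: no → false
  seeding points < 1001: 1795 < 1001 is false
  holds a wildcard: no → false
  entry fee paid: no → false
  events in last 12 months < 13: 17 < 13 is false
Combine:
[1.1] true AND true AND false = false
[1] NOT false = true
[2.1] true AND false = false
[2.2] true OR false = true
[2] exactly-one(false, true) = true
[3.1.1] exactly-one(false, false) = false
[3.1] NOT false = true
[3.2] false → false (antecedent false ⇒ implication holds) = true
[3] exactly-one(true, true) = false
[root] true AND true AND false = false
Overall: false → eliminated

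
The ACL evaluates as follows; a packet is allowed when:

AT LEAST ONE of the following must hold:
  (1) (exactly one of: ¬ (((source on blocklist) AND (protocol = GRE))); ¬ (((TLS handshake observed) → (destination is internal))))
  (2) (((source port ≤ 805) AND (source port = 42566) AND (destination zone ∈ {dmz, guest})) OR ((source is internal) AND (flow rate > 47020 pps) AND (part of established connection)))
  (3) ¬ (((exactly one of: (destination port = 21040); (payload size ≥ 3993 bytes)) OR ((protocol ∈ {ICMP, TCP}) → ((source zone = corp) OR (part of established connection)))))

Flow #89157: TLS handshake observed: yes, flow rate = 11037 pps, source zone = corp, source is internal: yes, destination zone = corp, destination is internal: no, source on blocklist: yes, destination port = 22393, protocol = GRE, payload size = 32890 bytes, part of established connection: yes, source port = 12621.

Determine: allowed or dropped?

Atomic conditions:
  source on blocklist: yes → true
  protocol = GRE: GRE == GRE is true
  TLS handshake observed: yes → true
  destination is internal: no → false
  source port ≤ 805: 12621 ≤ 805 is false
  source port = 42566: 12621 == 42566 is false
  destination zone ∈ {dmz, guest}: corp is not in the set → false
  source is internal: yes → true
  flow rate > 47020 pps: 11037 > 47020 is false
  part of established connection: yes → true
  destination port = 21040: 22393 == 21040 is false
  payload size ≥ 3993 bytes: 32890 ≥ 3993 is true
  protocol ∈ {ICMP, TCP}: GRE is not in the set → false
  source zone = corp: corp == corp is true
Combine:
[1.1.1] true AND true = true
[1.1] NOT true = false
[1.2.1] true → false = false
[1.2] NOT false = true
[1] exactly-one(false, true) = true
[2.1] false AND false AND false = false
[2.2] true AND false AND true = false
[2] false OR false = false
[3.1.1] exactly-one(false, true) = true
[3.1.2.2] true OR true = true
[3.1.2] false → true (antecedent false ⇒ implication holds) = true
[3.1] true OR true = true
[3] NOT true = false
[root] true OR false OR false = true
Overall: true → allowed

Allowed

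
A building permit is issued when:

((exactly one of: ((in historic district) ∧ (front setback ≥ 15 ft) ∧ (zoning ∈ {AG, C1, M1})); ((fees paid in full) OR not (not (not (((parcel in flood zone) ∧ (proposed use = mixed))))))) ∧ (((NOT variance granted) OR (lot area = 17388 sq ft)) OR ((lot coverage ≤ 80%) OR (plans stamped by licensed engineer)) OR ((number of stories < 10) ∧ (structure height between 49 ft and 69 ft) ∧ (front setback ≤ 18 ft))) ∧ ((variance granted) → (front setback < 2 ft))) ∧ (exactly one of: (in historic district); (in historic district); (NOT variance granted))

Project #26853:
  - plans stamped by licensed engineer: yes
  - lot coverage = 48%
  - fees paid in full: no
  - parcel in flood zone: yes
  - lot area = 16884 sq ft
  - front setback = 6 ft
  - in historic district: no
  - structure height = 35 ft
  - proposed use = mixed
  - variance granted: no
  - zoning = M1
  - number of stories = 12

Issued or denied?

Atomic conditions:
  in historic district: no → false
  front setback ≥ 15 ft: 6 ≥ 15 is false
  zoning ∈ {AG, C1, M1}: M1 is in the set → true
  fees paid in full: no → false
  parcel in flood zone: yes → true
  proposed use = mixed: mixed == mixed is true
  NOT variance granted: no → true
  lot area = 17388 sq ft: 16884 == 17388 is false
  lot coverage ≤ 80%: 48 ≤ 80 is true
  plans stamped by licensed engineer: yes → true
  number of stories < 10: 12 < 10 is false
  structure height between 49 ft and 69 ft: 35 in [49, 69] is false
  front setback ≤ 18 ft: 6 ≤ 18 is true
  variance granted: no → false
  front setback < 2 ft: 6 < 2 is false
Combine:
[1.1.1] false AND false AND true = false
[1.1.2.2.1.1.1] true AND true = true
[1.1.2.2.1.1] NOT true = false
[1.1.2.2.1] NOT false = true
[1.1.2.2] NOT true = false
[1.1.2] false OR false = false
[1.1] exactly-one(false, false) = false
[1.2.1] true OR false = true
[1.2.2] true OR true = true
[1.2.3] false AND false AND true = false
[1.2] true OR true OR false = true
[1.3] false → false (antecedent false ⇒ implication holds) = true
[1] false AND true AND true = false
[2] exactly-one(false, false, true) = true
[root] false AND true = false
Overall: false → denied

Denied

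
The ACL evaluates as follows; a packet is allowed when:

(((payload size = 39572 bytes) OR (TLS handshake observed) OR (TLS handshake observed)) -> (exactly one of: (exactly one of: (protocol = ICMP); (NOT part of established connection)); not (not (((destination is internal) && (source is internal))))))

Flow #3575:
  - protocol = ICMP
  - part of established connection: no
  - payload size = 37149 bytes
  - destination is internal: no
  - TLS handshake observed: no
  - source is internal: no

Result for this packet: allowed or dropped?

Atomic conditions:
  payload size = 39572 bytes: 37149 == 39572 is false
  TLS handshake observed: no → false
  protocol = ICMP: ICMP == ICMP is true
  NOT part of established connection: no → true
  destination is internal: no → false
  source is internal: no → false
Combine:
[1] false OR false OR false = false
[2.1] exactly-one(true, true) = false
[2.2.1.1] false AND false = false
[2.2.1] NOT false = true
[2.2] NOT true = false
[2] exactly-one(false, false) = false
[root] false → false (antecedent false ⇒ implication holds) = true
Overall: true → allowed

Allowed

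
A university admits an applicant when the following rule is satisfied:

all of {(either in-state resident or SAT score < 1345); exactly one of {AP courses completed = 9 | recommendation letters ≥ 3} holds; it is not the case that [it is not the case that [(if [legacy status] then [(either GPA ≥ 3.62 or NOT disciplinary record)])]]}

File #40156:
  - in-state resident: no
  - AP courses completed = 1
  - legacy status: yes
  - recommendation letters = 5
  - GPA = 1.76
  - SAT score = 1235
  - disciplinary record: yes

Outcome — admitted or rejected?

Atomic conditions:
  in-state resident: no → false
  SAT score < 1345: 1235 < 1345 is true
  AP courses completed = 9: 1 == 9 is false
  recommendation letters ≥ 3: 5 ≥ 3 is true
  legacy status: yes → true
  GPA ≥ 3.62: 1.76 ≥ 3.62 is false
  NOT disciplinary record: yes → false
Combine:
[1] false OR true = true
[2] exactly-one(false, true) = true
[3.1.1.2] false OR false = false
[3.1.1] true → false = false
[3.1] NOT false = true
[3] NOT true = false
[root] true AND true AND false = false
Overall: false → rejected

Rejected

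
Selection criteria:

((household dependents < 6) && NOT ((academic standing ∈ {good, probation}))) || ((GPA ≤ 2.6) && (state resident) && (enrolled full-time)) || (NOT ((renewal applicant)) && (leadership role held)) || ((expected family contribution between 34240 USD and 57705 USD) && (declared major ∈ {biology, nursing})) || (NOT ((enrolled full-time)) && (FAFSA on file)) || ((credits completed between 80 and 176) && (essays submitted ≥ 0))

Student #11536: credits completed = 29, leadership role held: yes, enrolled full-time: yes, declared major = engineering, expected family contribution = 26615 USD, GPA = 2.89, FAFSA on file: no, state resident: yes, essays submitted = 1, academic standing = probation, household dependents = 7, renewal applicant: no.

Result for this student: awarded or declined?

Awarded

Atomic conditions:
  household dependents < 6: 7 < 6 is false
  academic standing ∈ {good, probation}: probation is in the set → true
  GPA ≤ 2.6: 2.89 ≤ 2.6 is false
  state resident: yes → true
  enrolled full-time: yes → true
  renewal applicant: no → false
  leadership role held: yes → true
  expected family contribution between 34240 USD and 57705 USD: 26615 in [34240, 57705] is false
  declared major ∈ {biology, nursing}: engineering is not in the set → false
  FAFSA on file: no → false
  credits completed between 80 and 176: 29 in [80, 176] is false
  essays submitted ≥ 0: 1 ≥ 0 is true
Combine:
[1.2] NOT true = false
[1] false AND false = false
[2] false AND true AND true = false
[3.1] NOT false = true
[3] true AND true = true
[4] false AND false = false
[5.1] NOT true = false
[5] false AND false = false
[6] false AND true = false
[root] false OR false OR true OR false OR false OR false = true
Overall: true → awarded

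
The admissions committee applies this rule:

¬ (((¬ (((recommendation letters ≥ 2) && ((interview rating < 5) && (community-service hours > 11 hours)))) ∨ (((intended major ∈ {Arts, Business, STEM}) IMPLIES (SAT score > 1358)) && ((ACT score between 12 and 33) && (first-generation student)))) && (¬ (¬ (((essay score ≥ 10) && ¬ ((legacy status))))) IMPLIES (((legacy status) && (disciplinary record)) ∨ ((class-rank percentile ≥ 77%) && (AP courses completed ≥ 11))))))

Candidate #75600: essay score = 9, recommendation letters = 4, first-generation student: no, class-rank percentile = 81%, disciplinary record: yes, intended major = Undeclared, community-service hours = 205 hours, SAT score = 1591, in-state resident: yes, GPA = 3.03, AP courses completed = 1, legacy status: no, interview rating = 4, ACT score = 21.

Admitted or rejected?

Admitted

Atomic conditions:
  recommendation letters ≥ 2: 4 ≥ 2 is true
  interview rating < 5: 4 < 5 is true
  community-service hours > 11 hours: 205 > 11 is true
  intended major ∈ {Arts, Business, STEM}: Undeclared is not in the set → false
  SAT score > 1358: 1591 > 1358 is true
  ACT score between 12 and 33: 21 in [12, 33] is true
  first-generation student: no → false
  essay score ≥ 10: 9 ≥ 10 is false
  legacy status: no → false
  disciplinary record: yes → true
  class-rank percentile ≥ 77%: 81 ≥ 77 is true
  AP courses completed ≥ 11: 1 ≥ 11 is false
Combine:
[1.1.1.1.2] true AND true = true
[1.1.1.1] true AND true = true
[1.1.1] NOT true = false
[1.1.2.1] false → true (antecedent false ⇒ implication holds) = true
[1.1.2.2] true AND false = false
[1.1.2] true AND false = false
[1.1] false OR false = false
[1.2.1.1.1.2] NOT false = true
[1.2.1.1.1] false AND true = false
[1.2.1.1] NOT false = true
[1.2.1] NOT true = false
[1.2.2.1] false AND true = false
[1.2.2.2] true AND false = false
[1.2.2] false OR false = false
[1.2] false → false (antecedent false ⇒ implication holds) = true
[1] false AND true = false
[root] NOT false = true
Overall: true → admitted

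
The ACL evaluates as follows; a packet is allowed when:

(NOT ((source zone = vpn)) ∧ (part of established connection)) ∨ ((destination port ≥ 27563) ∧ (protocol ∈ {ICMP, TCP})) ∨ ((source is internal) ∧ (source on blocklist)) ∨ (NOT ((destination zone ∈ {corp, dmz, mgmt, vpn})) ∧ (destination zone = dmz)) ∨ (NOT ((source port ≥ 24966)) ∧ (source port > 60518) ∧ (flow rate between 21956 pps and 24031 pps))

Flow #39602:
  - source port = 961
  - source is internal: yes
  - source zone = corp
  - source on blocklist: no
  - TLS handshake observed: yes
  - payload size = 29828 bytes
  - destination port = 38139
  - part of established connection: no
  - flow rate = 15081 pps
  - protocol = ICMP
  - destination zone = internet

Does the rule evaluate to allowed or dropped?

Atomic conditions:
  source zone = vpn: corp == vpn is false
  part of established connection: no → false
  destination port ≥ 27563: 38139 ≥ 27563 is true
  protocol ∈ {ICMP, TCP}: ICMP is in the set → true
  source is internal: yes → true
  source on blocklist: no → false
  destination zone ∈ {corp, dmz, mgmt, vpn}: internet is not in the set → false
  destination zone = dmz: internet == dmz is false
  source port ≥ 24966: 961 ≥ 24966 is false
  source port > 60518: 961 > 60518 is false
  flow rate between 21956 pps and 24031 pps: 15081 in [21956, 24031] is false
Combine:
[1.1] NOT false = true
[1] true AND false = false
[2] true AND true = true
[3] true AND false = false
[4.1] NOT false = true
[4] true AND false = false
[5.1] NOT false = true
[5] true AND false AND false = false
[root] false OR true OR false OR false OR false = true
Overall: true → allowed

Allowed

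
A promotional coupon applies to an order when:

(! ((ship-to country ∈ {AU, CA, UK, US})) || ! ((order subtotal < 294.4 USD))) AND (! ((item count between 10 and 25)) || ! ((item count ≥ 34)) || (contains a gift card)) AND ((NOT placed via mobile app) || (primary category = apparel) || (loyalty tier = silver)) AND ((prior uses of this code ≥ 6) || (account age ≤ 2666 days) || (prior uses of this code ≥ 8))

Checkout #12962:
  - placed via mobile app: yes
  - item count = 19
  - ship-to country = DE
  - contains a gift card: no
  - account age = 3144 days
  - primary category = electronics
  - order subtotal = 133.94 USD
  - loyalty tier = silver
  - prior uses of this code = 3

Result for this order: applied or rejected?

Rejected

Atomic conditions:
  ship-to country ∈ {AU, CA, UK, US}: DE is not in the set → false
  order subtotal < 294.4 USD: 133.94 < 294.4 is true
  item count between 10 and 25: 19 in [10, 25] is true
  item count ≥ 34: 19 ≥ 34 is false
  contains a gift card: no → false
  NOT placed via mobile app: yes → false
  primary category = apparel: electronics == apparel is false
  loyalty tier = silver: silver == silver is true
  prior uses of this code ≥ 6: 3 ≥ 6 is false
  account age ≤ 2666 days: 3144 ≤ 2666 is false
  prior uses of this code ≥ 8: 3 ≥ 8 is false
Combine:
[1.1] NOT false = true
[1.2] NOT true = false
[1] true OR false = true
[2.1] NOT true = false
[2.2] NOT false = true
[2] false OR true OR false = true
[3] false OR false OR true = true
[4] false OR false OR false = false
[root] true AND true AND true AND false = false
Overall: false → rejected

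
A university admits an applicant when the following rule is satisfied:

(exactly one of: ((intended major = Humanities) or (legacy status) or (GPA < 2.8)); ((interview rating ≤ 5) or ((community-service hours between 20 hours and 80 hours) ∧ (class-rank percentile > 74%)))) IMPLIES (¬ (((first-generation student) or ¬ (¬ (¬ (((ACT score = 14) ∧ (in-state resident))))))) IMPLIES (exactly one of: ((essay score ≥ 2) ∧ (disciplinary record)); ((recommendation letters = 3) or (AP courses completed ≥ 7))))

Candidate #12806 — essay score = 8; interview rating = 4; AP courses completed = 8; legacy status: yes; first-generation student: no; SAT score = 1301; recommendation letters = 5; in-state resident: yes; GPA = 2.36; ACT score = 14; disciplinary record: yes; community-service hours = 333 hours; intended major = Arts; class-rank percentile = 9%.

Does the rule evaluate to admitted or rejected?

Atomic conditions:
  intended major = Humanities: Arts == Humanities is false
  legacy status: yes → true
  GPA < 2.8: 2.36 < 2.8 is true
  interview rating ≤ 5: 4 ≤ 5 is true
  community-service hours between 20 hours and 80 hours: 333 in [20, 80] is false
  class-rank percentile > 74%: 9 > 74 is false
  first-generation student: no → false
  ACT score = 14: 14 == 14 is true
  in-state resident: yes → true
  essay score ≥ 2: 8 ≥ 2 is true
  disciplinary record: yes → true
  recommendation letters = 3: 5 == 3 is false
  AP courses completed ≥ 7: 8 ≥ 7 is true
Combine:
[1.1] false OR true OR true = true
[1.2.2] false AND false = false
[1.2] true OR false = true
[1] exactly-one(true, true) = false
[2.1.1.2.1.1.1] true AND true = true
[2.1.1.2.1.1] NOT true = false
[2.1.1.2.1] NOT false = true
[2.1.1.2] NOT true = false
[2.1.1] false OR false = false
[2.1] NOT false = true
[2.2.1] true AND true = true
[2.2.2] false OR true = true
[2.2] exactly-one(true, true) = false
[2] true → false = false
[root] false → false (antecedent false ⇒ implication holds) = true
Overall: true → admitted

Admitted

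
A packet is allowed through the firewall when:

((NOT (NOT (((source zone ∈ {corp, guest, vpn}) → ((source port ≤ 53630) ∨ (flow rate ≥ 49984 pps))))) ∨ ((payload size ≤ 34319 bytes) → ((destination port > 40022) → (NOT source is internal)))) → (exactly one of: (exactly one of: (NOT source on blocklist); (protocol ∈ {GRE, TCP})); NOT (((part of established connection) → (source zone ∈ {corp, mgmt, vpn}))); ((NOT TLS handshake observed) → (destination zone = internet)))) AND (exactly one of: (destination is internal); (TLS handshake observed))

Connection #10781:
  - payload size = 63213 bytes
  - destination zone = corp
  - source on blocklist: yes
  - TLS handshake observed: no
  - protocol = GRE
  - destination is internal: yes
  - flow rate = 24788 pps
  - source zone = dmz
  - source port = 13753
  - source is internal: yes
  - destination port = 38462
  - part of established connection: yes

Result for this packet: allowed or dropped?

Dropped

Atomic conditions:
  source zone ∈ {corp, guest, vpn}: dmz is not in the set → false
  source port ≤ 53630: 13753 ≤ 53630 is true
  flow rate ≥ 49984 pps: 24788 ≥ 49984 is false
  payload size ≤ 34319 bytes: 63213 ≤ 34319 is false
  destination port > 40022: 38462 > 40022 is false
  NOT source is internal: yes → false
  NOT source on blocklist: yes → false
  protocol ∈ {GRE, TCP}: GRE is in the set → true
  part of established connection: yes → true
  source zone ∈ {corp, mgmt, vpn}: dmz is not in the set → false
  NOT TLS handshake observed: no → true
  destination zone = internet: corp == internet is false
  destination is internal: yes → true
  TLS handshake observed: no → false
Combine:
[1.1.1.1.1.2] true OR false = true
[1.1.1.1.1] false → true (antecedent false ⇒ implication holds) = true
[1.1.1.1] NOT true = false
[1.1.1] NOT false = true
[1.1.2.2] false → false (antecedent false ⇒ implication holds) = true
[1.1.2] false → true (antecedent false ⇒ implication holds) = true
[1.1] true OR true = true
[1.2.1] exactly-one(false, true) = true
[1.2.2.1] true → false = false
[1.2.2] NOT false = true
[1.2.3] true → false = false
[1.2] exactly-one(true, true, false) = false
[1] true → false = false
[2] exactly-one(true, false) = true
[root] false AND true = false
Overall: false → dropped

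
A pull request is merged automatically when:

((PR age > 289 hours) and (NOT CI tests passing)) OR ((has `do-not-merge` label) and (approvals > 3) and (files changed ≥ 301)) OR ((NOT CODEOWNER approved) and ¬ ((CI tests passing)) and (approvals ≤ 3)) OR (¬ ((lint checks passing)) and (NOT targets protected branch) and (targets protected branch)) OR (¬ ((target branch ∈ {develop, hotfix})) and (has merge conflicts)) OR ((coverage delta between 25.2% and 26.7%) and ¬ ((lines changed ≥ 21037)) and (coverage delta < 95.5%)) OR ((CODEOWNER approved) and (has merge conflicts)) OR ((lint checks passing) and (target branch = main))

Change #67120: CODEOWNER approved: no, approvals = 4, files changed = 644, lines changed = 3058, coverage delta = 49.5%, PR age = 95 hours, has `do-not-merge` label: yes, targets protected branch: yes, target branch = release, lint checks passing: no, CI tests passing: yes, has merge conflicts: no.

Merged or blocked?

Atomic conditions:
  PR age > 289 hours: 95 > 289 is false
  NOT CI tests passing: yes → false
  has `do-not-merge` label: yes → true
  approvals > 3: 4 > 3 is true
  files changed ≥ 301: 644 ≥ 301 is true
  NOT CODEOWNER approved: no → true
  CI tests passing: yes → true
  approvals ≤ 3: 4 ≤ 3 is false
  lint checks passing: no → false
  NOT targets protected branch: yes → false
  targets protected branch: yes → true
  target branch ∈ {develop, hotfix}: release is not in the set → false
  has merge conflicts: no → false
  coverage delta between 25.2% and 26.7%: 49.5 in [25.2, 26.7] is false
  lines changed ≥ 21037: 3058 ≥ 21037 is false
  coverage delta < 95.5%: 49.5 < 95.5 is true
  CODEOWNER approved: no → false
  target branch = main: release == main is false
Combine:
[1] false AND false = false
[2] true AND true AND true = true
[3.2] NOT true = false
[3] true AND false AND false = false
[4.1] NOT false = true
[4] true AND false AND true = false
[5.1] NOT false = true
[5] true AND false = false
[6.2] NOT false = true
[6] false AND true AND true = false
[7] false AND false = false
[8] false AND false = false
[root] false OR true OR false OR false OR false OR false OR false OR false = true
Overall: true → merged

Merged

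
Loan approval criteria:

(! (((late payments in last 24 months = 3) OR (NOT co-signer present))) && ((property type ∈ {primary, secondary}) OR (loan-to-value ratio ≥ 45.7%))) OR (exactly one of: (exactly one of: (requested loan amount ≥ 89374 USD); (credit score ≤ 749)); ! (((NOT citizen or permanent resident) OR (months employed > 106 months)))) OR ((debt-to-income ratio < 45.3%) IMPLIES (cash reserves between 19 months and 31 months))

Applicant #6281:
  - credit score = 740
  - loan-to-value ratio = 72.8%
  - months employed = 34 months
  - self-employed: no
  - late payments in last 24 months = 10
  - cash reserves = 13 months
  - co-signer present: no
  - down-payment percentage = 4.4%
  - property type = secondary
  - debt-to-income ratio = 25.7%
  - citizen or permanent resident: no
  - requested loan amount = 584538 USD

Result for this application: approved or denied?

Atomic conditions:
  late payments in last 24 months = 3: 10 == 3 is false
  NOT co-signer present: no → true
  property type ∈ {primary, secondary}: secondary is in the set → true
  loan-to-value ratio ≥ 45.7%: 72.8 ≥ 45.7 is true
  requested loan amount ≥ 89374 USD: 584538 ≥ 89374 is true
  credit score ≤ 749: 740 ≤ 749 is true
  NOT citizen or permanent resident: no → true
  months employed > 106 months: 34 > 106 is false
  debt-to-income ratio < 45.3%: 25.7 < 45.3 is true
  cash reserves between 19 months and 31 months: 13 in [19, 31] is false
Combine:
[1.1.1] false OR true = true
[1.1] NOT true = false
[1.2] true OR true = true
[1] false AND true = false
[2.1] exactly-one(true, true) = false
[2.2.1] true OR false = true
[2.2] NOT true = false
[2] exactly-one(false, false) = false
[3] true → false = false
[root] false OR false OR false = false
Overall: false → denied

Denied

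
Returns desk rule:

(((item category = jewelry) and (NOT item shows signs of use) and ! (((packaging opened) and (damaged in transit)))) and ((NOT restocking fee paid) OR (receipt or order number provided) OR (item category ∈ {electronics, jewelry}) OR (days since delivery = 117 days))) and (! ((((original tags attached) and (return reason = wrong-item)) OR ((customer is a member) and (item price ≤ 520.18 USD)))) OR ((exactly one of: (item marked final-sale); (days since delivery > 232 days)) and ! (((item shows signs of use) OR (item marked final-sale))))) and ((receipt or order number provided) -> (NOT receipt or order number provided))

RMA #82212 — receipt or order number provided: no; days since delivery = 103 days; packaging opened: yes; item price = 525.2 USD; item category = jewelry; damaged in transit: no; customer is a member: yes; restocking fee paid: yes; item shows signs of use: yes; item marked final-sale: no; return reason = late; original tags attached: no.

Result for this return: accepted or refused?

Atomic conditions:
  item category = jewelry: jewelry == jewelry is true
  NOT item shows signs of use: yes → false
  packaging opened: yes → true
  damaged in transit: no → false
  NOT restocking fee paid: yes → false
  receipt or order number provided: no → false
  item category ∈ {electronics, jewelry}: jewelry is in the set → true
  days since delivery = 117 days: 103 == 117 is false
  original tags attached: no → false
  return reason = wrong-item: late == wrong-item is false
  customer is a member: yes → true
  item price ≤ 520.18 USD: 525.2 ≤ 520.18 is false
  item marked final-sale: no → false
  days since delivery > 232 days: 103 > 232 is false
  item shows signs of use: yes → true
  NOT receipt or order number provided: no → true
Combine:
[1.1.3.1] true AND false = false
[1.1.3] NOT false = true
[1.1] true AND false AND true = false
[1.2] false OR false OR true OR false = true
[1] false AND true = false
[2.1.1.1] false AND false = false
[2.1.1.2] true AND false = false
[2.1.1] false OR false = false
[2.1] NOT false = true
[2.2.1] exactly-one(false, false) = false
[2.2.2.1] true OR false = true
[2.2.2] NOT true = false
[2.2] false AND false = false
[2] true OR false = true
[3] false → true (antecedent false ⇒ implication holds) = true
[root] false AND true AND true = false
Overall: false → refused

Refused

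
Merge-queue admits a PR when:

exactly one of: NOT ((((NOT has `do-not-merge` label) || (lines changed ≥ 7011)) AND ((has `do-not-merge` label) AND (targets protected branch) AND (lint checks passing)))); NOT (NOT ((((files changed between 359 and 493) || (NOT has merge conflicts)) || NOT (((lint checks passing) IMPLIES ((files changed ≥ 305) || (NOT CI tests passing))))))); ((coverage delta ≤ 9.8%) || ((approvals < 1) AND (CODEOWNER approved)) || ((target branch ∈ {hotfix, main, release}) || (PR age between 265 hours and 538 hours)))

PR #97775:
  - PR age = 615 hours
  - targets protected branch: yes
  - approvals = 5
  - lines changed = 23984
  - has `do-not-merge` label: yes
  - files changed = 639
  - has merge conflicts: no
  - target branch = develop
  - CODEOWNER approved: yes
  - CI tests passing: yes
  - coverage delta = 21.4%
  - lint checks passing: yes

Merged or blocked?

Merged

Atomic conditions:
  NOT has `do-not-merge` label: yes → false
  lines changed ≥ 7011: 23984 ≥ 7011 is true
  has `do-not-merge` label: yes → true
  targets protected branch: yes → true
  lint checks passing: yes → true
  files changed between 359 and 493: 639 in [359, 493] is false
  NOT has merge conflicts: no → true
  files changed ≥ 305: 639 ≥ 305 is true
  NOT CI tests passing: yes → false
  coverage delta ≤ 9.8%: 21.4 ≤ 9.8 is false
  approvals < 1: 5 < 1 is false
  CODEOWNER approved: yes → true
  target branch ∈ {hotfix, main, release}: develop is not in the set → false
  PR age between 265 hours and 538 hours: 615 in [265, 538] is false
Combine:
[1.1.1] false OR true = true
[1.1.2] true AND true AND true = true
[1.1] true AND true = true
[1] NOT true = false
[2.1.1.1] false OR true = true
[2.1.1.2.1.2] true OR false = true
[2.1.1.2.1] true → true = true
[2.1.1.2] NOT true = false
[2.1.1] true OR false = true
[2.1] NOT true = false
[2] NOT false = true
[3.2] false AND true = false
[3.3] false OR false = false
[3] false OR false OR false = false
[root] exactly-one(false, true, false) = true
Overall: true → merged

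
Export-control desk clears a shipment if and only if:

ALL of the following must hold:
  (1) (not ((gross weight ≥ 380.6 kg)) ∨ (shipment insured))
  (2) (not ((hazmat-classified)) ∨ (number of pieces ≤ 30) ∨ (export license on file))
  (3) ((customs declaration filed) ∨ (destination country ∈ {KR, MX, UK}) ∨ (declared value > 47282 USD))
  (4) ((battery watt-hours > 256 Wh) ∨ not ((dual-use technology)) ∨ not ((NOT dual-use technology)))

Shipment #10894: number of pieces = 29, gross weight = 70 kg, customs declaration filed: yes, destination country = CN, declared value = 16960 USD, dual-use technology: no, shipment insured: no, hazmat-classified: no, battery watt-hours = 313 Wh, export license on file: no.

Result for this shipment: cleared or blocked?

Cleared

Atomic conditions:
  gross weight ≥ 380.6 kg: 70 ≥ 380.6 is false
  shipment insured: no → false
  hazmat-classified: no → false
  number of pieces ≤ 30: 29 ≤ 30 is true
  export license on file: no → false
  customs declaration filed: yes → true
  destination country ∈ {KR, MX, UK}: CN is not in the set → false
  declared value > 47282 USD: 16960 > 47282 is false
  battery watt-hours > 256 Wh: 313 > 256 is true
  dual-use technology: no → false
  NOT dual-use technology: no → true
Combine:
[1.1] NOT false = true
[1] true OR false = true
[2.1] NOT false = true
[2] true OR true OR false = true
[3] true OR false OR false = true
[4.2] NOT false = true
[4.3] NOT true = false
[4] true OR true OR false = true
[root] true AND true AND true AND true = true
Overall: true → cleared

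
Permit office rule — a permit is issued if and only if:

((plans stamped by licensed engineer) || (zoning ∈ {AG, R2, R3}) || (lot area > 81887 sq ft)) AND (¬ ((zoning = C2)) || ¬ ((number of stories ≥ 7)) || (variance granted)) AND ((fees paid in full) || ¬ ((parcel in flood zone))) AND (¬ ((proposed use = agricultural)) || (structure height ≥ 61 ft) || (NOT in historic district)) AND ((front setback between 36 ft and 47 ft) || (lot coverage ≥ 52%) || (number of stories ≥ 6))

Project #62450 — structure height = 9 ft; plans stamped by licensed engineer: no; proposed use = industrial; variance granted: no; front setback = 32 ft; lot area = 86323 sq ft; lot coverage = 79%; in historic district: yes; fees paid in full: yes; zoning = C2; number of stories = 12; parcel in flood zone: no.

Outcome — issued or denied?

Atomic conditions:
  plans stamped by licensed engineer: no → false
  zoning ∈ {AG, R2, R3}: C2 is not in the set → false
  lot area > 81887 sq ft: 86323 > 81887 is true
  zoning = C2: C2 == C2 is true
  number of stories ≥ 7: 12 ≥ 7 is true
  variance granted: no → false
  fees paid in full: yes → true
  parcel in flood zone: no → false
  proposed use = agricultural: industrial == agricultural is false
  structure height ≥ 61 ft: 9 ≥ 61 is false
  NOT in historic district: yes → false
  front setback between 36 ft and 47 ft: 32 in [36, 47] is false
  lot coverage ≥ 52%: 79 ≥ 52 is true
  number of stories ≥ 6: 12 ≥ 6 is true
Combine:
[1] false OR false OR true = true
[2.1] NOT true = false
[2.2] NOT true = false
[2] false OR false OR false = false
[3.2] NOT false = true
[3] true OR true = true
[4.1] NOT false = true
[4] true OR false OR false = true
[5] false OR true OR true = true
[root] true AND false AND true AND true AND true = false
Overall: false → denied

Denied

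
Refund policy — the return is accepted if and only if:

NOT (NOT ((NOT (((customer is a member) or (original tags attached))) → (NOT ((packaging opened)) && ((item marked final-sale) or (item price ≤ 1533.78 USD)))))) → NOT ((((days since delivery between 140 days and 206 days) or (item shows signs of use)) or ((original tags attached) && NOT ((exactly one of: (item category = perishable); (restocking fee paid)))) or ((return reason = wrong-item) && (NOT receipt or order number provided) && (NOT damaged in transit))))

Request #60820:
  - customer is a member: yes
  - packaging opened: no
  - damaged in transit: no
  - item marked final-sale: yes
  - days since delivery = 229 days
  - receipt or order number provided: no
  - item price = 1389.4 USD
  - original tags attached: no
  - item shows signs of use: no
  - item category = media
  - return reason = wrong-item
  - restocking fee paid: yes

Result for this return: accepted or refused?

Refused

Atomic conditions:
  customer is a member: yes → true
  original tags attached: no → false
  packaging opened: no → false
  item marked final-sale: yes → true
  item price ≤ 1533.78 USD: 1389.4 ≤ 1533.78 is true
  days since delivery between 140 days and 206 days: 229 in [140, 206] is false
  item shows signs of use: no → false
  item category = perishable: media == perishable is false
  restocking fee paid: yes → true
  return reason = wrong-item: wrong-item == wrong-item is true
  NOT receipt or order number provided: no → true
  NOT damaged in transit: no → true
Combine:
[1.1.1.1.1] true OR false = true
[1.1.1.1] NOT true = false
[1.1.1.2.1] NOT false = true
[1.1.1.2.2] true OR true = true
[1.1.1.2] true AND true = true
[1.1.1] false → true (antecedent false ⇒ implication holds) = true
[1.1] NOT true = false
[1] NOT false = true
[2.1.1] false OR false = false
[2.1.2.2.1] exactly-one(false, true) = true
[2.1.2.2] NOT true = false
[2.1.2] false AND false = false
[2.1.3] true AND true AND true = true
[2.1] false OR false OR true = true
[2] NOT true = false
[root] true → false = false
Overall: false → refused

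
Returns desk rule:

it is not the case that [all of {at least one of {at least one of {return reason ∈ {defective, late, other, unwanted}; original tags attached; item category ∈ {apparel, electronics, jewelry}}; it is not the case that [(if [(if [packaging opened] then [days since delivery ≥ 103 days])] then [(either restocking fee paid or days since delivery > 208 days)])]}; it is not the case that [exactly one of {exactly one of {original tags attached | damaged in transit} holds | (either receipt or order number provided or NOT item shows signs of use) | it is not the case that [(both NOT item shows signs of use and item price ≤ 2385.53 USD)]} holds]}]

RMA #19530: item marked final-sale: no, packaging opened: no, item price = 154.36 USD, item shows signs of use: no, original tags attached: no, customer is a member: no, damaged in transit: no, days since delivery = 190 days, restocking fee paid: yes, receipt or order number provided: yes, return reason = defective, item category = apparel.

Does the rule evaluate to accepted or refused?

Accepted

Atomic conditions:
  return reason ∈ {defective, late, other, unwanted}: defective is in the set → true
  original tags attached: no → false
  item category ∈ {apparel, electronics, jewelry}: apparel is in the set → true
  packaging opened: no → false
  days since delivery ≥ 103 days: 190 ≥ 103 is true
  restocking fee paid: yes → true
  days since delivery > 208 days: 190 > 208 is false
  damaged in transit: no → false
  receipt or order number provided: yes → true
  NOT item shows signs of use: no → true
  item price ≤ 2385.53 USD: 154.36 ≤ 2385.53 is true
Combine:
[1.1.1] true OR false OR true = true
[1.1.2.1.1] false → true (antecedent false ⇒ implication holds) = true
[1.1.2.1.2] true OR false = true
[1.1.2.1] true → true = true
[1.1.2] NOT true = false
[1.1] true OR false = true
[1.2.1.1] exactly-one(false, false) = false
[1.2.1.2] true OR true = true
[1.2.1.3.1] true AND true = true
[1.2.1.3] NOT true = false
[1.2.1] exactly-one(false, true, false) = true
[1.2] NOT true = false
[1] true AND false = false
[root] NOT false = true
Overall: true → accepted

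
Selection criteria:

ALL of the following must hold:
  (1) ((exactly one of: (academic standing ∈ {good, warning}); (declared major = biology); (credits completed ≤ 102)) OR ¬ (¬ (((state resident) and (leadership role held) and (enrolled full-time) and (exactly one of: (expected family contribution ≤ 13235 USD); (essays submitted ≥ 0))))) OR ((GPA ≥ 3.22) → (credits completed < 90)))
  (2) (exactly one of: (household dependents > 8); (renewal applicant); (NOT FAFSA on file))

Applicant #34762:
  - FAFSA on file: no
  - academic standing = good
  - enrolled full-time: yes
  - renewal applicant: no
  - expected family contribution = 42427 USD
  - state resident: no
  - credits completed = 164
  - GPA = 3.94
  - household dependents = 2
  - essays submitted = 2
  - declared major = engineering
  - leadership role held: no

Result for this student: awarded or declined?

Awarded

Atomic conditions:
  academic standing ∈ {good, warning}: good is in the set → true
  declared major = biology: engineering == biology is false
  credits completed ≤ 102: 164 ≤ 102 is false
  state resident: no → false
  leadership role held: no → false
  enrolled full-time: yes → true
  expected family contribution ≤ 13235 USD: 42427 ≤ 13235 is false
  essays submitted ≥ 0: 2 ≥ 0 is true
  GPA ≥ 3.22: 3.94 ≥ 3.22 is true
  credits completed < 90: 164 < 90 is false
  household dependents > 8: 2 > 8 is false
  renewal applicant: no → false
  NOT FAFSA on file: no → true
Combine:
[1.1] exactly-one(true, false, false) = true
[1.2.1.1.4] exactly-one(false, true) = true
[1.2.1.1] false AND false AND true AND true = false
[1.2.1] NOT false = true
[1.2] NOT true = false
[1.3] true → false = false
[1] true OR false OR false = true
[2] exactly-one(false, false, true) = true
[root] true AND true = true
Overall: true → awarded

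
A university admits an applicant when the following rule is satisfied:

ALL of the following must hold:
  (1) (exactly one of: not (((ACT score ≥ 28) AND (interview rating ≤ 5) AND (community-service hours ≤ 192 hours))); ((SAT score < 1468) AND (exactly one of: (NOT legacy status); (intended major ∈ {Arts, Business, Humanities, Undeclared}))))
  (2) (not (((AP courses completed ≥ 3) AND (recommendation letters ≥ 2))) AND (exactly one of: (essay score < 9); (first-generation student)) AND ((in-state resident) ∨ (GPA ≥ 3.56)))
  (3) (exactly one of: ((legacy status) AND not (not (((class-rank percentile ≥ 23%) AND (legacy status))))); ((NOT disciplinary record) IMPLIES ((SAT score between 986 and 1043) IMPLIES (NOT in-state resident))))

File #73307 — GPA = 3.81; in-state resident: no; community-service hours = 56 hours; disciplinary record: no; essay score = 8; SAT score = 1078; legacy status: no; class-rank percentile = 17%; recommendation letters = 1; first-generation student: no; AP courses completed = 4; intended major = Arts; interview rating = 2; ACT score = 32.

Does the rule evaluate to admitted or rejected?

Atomic conditions:
  ACT score ≥ 28: 32 ≥ 28 is true
  interview rating ≤ 5: 2 ≤ 5 is true
  community-service hours ≤ 192 hours: 56 ≤ 192 is true
  SAT score < 1468: 1078 < 1468 is true
  NOT legacy status: no → true
  intended major ∈ {Arts, Business, Humanities, Undeclared}: Arts is in the set → true
  AP courses completed ≥ 3: 4 ≥ 3 is true
  recommendation letters ≥ 2: 1 ≥ 2 is false
  essay score < 9: 8 < 9 is true
  first-generation student: no → false
  in-state resident: no → false
  GPA ≥ 3.56: 3.81 ≥ 3.56 is true
  legacy status: no → false
  class-rank percentile ≥ 23%: 17 ≥ 23 is false
  NOT disciplinary record: no → true
  SAT score between 986 and 1043: 1078 in [986, 1043] is false
  NOT in-state resident: no → true
Combine:
[1.1.1] true AND true AND true = true
[1.1] NOT true = false
[1.2.2] exactly-one(true, true) = false
[1.2] true AND false = false
[1] exactly-one(false, false) = false
[2.1.1] true AND false = false
[2.1] NOT false = true
[2.2] exactly-one(true, false) = true
[2.3] false OR true = true
[2] true AND true AND true = true
[3.1.2.1.1] false AND false = false
[3.1.2.1] NOT false = true
[3.1.2] NOT true = false
[3.1] false AND false = false
[3.2.2] false → true (antecedent false ⇒ implication holds) = true
[3.2] true → true = true
[3] exactly-one(false, true) = true
[root] false AND true AND true = false
Overall: false → rejected

Rejected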